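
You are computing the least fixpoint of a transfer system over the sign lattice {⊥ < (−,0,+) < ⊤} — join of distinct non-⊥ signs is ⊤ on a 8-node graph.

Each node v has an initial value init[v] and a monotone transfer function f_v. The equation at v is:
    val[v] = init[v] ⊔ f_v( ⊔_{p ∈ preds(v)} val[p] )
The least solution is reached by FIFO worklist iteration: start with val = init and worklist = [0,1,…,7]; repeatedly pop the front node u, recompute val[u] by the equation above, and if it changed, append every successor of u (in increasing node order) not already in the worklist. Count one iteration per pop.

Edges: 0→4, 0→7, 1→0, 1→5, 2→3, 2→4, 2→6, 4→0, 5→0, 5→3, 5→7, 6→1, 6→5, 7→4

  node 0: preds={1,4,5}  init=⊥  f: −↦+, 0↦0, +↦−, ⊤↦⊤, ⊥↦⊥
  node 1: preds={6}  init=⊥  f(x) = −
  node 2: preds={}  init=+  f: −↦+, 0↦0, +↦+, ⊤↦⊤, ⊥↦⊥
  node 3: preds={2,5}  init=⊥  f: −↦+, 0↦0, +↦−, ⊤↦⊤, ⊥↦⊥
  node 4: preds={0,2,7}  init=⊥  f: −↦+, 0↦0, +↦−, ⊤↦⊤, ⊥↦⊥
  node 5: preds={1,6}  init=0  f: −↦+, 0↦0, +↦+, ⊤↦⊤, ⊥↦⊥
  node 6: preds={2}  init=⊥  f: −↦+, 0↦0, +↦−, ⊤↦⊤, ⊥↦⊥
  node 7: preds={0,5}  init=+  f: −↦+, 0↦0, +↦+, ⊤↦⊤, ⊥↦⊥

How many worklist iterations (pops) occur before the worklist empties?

Iteration log — 14 steps:
  step 1. node 0  ⊔preds=0  new=0  old=⊥  +wl: 
  step 2. node 1  ⊔preds=⊥  new=−  old=⊥  +wl: 0
  step 3. node 2  ⊔preds=⊥  new=+  stable
  step 4. node 3  ⊔preds=⊤  new=⊤  old=⊥  +wl: 
  step 5. node 4  ⊔preds=⊤  new=⊤  old=⊥  +wl: 
  step 6. node 5  ⊔preds=−  new=⊤  old=0  +wl: 3
  step 7. node 6  ⊔preds=+  new=−  old=⊥  +wl: 1,5
  step 8. node 7  ⊔preds=⊤  new=⊤  old=+  +wl: 4
  step 9. node 0  ⊔preds=⊤  new=⊤  old=0  +wl: 7
  step 10. node 3  ⊔preds=⊤  new=⊤  stable
  step 11. node 1  ⊔preds=−  new=−  stable
  step 12. node 5  ⊔preds=−  new=⊤  stable
  step 13. node 4  ⊔preds=⊤  new=⊤  stable
  step 14. node 7  ⊔preds=⊤  new=⊤  stable

Least fixpoint reached:
  node 0: ⊤
  node 1: −
  node 2: +
  node 3: ⊤
  node 4: ⊤
  node 5: ⊤
  node 6: −
  node 7: ⊤

14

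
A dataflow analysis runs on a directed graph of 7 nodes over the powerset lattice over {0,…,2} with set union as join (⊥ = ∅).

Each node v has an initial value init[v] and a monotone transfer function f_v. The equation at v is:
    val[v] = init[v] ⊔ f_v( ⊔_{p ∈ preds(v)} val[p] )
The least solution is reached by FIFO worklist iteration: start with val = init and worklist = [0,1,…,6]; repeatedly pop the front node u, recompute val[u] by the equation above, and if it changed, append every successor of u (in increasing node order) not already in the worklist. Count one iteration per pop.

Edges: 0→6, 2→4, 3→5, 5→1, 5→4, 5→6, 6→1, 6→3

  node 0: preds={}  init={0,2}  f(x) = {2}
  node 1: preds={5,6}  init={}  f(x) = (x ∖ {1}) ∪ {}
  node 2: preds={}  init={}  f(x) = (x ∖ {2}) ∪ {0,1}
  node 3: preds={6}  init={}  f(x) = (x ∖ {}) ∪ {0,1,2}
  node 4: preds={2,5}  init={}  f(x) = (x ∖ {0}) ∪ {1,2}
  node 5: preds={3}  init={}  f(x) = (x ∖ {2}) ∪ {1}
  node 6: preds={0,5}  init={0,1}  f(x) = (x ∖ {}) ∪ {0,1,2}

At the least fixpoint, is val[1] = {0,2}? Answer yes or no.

Trace (10 dequeues):
  [1] u=0 | in {} | out {0,2} | ==
  [2] u=1 | in {0,1} | out {0} | prev {} | push {}
  [3] u=2 | in {} | out {0,1} | prev {} | push {}
  [4] u=3 | in {0,1} | out {0,1,2} | prev {} | push {}
  [5] u=4 | in {0,1} | out {1,2} | prev {} | push {}
  [6] u=5 | in {0,1,2} | out {0,1} | prev {} | push {1,4}
  [7] u=6 | in {0,1,2} | out {0,1,2} | prev {0,1} | push {3}
  [8] u=1 | in {0,1,2} | out {0,2} | prev {0} | push {}
  [9] u=4 | in {0,1} | out {1,2} | ==
  [10] u=3 | in {0,1,2} | out {0,1,2} | ==

Converged values:
  [0] {0,2}
  [1] {0,2}
  [2] {0,1}
  [3] {0,1,2}
  [4] {1,2}
  [5] {0,1}
  [6] {0,1,2}

yes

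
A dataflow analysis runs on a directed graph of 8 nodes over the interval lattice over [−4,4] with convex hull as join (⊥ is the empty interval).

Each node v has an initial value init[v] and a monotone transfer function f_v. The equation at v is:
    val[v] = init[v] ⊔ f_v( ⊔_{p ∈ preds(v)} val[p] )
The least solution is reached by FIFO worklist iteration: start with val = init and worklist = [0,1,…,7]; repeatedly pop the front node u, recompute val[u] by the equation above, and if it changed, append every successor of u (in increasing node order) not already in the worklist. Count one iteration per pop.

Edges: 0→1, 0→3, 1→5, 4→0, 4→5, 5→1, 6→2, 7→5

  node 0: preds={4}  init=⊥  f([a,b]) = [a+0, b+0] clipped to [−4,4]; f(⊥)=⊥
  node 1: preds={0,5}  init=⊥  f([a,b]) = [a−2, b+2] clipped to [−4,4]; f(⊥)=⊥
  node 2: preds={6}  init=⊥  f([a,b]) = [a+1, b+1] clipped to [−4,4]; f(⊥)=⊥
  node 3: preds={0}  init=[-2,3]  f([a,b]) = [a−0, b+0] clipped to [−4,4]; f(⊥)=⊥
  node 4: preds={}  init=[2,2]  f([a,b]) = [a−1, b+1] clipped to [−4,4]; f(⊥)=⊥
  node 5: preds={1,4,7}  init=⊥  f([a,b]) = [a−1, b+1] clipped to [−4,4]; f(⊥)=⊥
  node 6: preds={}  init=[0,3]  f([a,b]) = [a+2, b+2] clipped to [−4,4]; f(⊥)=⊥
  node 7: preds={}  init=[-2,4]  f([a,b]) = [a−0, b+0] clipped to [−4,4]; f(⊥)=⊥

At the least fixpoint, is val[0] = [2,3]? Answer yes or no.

no

Worklist (11 pops):
  #1 pop 0: in=[2,2] → [2,2] (was ⊥); enqueue []
  #2 pop 1: in=[2,2] → [0,4] (was ⊥); enqueue []
  #3 pop 2: in=[0,3] → [1,4] (was ⊥); enqueue []
  #4 pop 3: in=[2,2] → [-2,3] (no change)
  #5 pop 4: in=⊥ → [2,2] (no change)
  #6 pop 5: in=[-2,4] → [-3,4] (was ⊥); enqueue [1]
  #7 pop 6: in=⊥ → [0,3] (no change)
  #8 pop 7: in=⊥ → [-2,4] (no change)
  #9 pop 1: in=[-3,4] → [-4,4] (was [0,4]); enqueue [5]
  #10 pop 5: in=[-4,4] → [-4,4] (was [-3,4]); enqueue [1]
  #11 pop 1: in=[-4,4] → [-4,4] (no change)

Fixpoint:
  val[0] = [2,2]
  val[1] = [-4,4]
  val[2] = [1,4]
  val[3] = [-2,3]
  val[4] = [2,2]
  val[5] = [-4,4]
  val[6] = [0,3]
  val[7] = [-2,4]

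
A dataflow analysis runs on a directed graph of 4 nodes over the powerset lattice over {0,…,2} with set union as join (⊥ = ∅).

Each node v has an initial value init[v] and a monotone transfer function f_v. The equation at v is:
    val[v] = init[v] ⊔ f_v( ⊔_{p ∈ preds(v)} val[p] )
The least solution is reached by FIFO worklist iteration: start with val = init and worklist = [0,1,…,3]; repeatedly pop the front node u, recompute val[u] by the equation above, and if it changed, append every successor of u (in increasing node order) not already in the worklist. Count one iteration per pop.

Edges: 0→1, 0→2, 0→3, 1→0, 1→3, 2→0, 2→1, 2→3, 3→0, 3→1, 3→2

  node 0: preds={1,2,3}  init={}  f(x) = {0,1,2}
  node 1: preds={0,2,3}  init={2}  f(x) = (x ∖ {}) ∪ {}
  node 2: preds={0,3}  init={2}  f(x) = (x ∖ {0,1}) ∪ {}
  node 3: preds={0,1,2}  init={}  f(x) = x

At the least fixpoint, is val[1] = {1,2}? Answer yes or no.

no

Iteration log — 7 steps:
  step 1. node 0  ⊔preds={2}  new={0,1,2}  old={}  +wl: 
  step 2. node 1  ⊔preds={0,1,2}  new={0,1,2}  old={2}  +wl: 0
  step 3. node 2  ⊔preds={0,1,2}  new={2}  stable
  step 4. node 3  ⊔preds={0,1,2}  new={0,1,2}  old={}  +wl: 1,2
  step 5. node 0  ⊔preds={0,1,2}  new={0,1,2}  stable
  step 6. node 1  ⊔preds={0,1,2}  new={0,1,2}  stable
  step 7. node 2  ⊔preds={0,1,2}  new={2}  stable

Least fixpoint reached:
  node 0: {0,1,2}
  node 1: {0,1,2}
  node 2: {2}
  node 3: {0,1,2}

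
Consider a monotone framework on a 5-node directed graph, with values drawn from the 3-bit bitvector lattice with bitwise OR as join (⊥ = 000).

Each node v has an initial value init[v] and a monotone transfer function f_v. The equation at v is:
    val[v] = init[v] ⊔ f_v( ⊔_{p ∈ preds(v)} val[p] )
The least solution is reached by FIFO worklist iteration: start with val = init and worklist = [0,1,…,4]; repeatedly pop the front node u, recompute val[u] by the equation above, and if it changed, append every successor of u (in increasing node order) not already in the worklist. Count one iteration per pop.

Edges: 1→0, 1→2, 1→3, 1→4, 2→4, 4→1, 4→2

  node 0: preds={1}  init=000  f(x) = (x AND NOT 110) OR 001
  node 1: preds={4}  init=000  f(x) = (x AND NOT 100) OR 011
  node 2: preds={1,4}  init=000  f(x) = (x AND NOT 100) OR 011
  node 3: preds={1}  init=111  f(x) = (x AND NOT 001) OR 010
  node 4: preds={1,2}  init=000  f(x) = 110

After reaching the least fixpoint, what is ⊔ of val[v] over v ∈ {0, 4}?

Worklist (8 pops):
  #1 pop 0: in=000 → 001 (was 000); enqueue []
  #2 pop 1: in=000 → 011 (was 000); enqueue [0]
  #3 pop 2: in=011 → 011 (was 000); enqueue []
  #4 pop 3: in=011 → 111 (no change)
  #5 pop 4: in=011 → 110 (was 000); enqueue [1,2]
  #6 pop 0: in=011 → 001 (no change)
  #7 pop 1: in=110 → 011 (no change)
  #8 pop 2: in=111 → 011 (no change)

Fixpoint:
  val[0] = 001
  val[1] = 011
  val[2] = 011
  val[3] = 111
  val[4] = 110

111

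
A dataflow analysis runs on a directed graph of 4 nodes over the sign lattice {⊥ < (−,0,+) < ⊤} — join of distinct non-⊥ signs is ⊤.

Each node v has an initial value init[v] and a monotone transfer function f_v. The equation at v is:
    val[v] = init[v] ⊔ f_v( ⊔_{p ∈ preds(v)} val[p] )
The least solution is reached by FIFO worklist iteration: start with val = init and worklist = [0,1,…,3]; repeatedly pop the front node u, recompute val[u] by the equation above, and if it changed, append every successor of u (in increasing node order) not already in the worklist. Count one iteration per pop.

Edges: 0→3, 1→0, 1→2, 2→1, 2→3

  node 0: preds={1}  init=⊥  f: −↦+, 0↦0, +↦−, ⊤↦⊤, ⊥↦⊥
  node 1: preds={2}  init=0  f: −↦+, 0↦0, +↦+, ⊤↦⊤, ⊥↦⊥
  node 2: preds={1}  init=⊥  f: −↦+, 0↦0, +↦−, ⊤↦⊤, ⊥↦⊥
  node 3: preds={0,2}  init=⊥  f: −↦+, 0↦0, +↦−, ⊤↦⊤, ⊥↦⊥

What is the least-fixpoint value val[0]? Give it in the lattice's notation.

Worklist (5 pops):
  #1 pop 0: in=0 → 0 (was ⊥); enqueue []
  #2 pop 1: in=⊥ → 0 (no change)
  #3 pop 2: in=0 → 0 (was ⊥); enqueue [1]
  #4 pop 3: in=0 → 0 (was ⊥); enqueue []
  #5 pop 1: in=0 → 0 (no change)

Fixpoint:
  val[0] = 0
  val[1] = 0
  val[2] = 0
  val[3] = 0

0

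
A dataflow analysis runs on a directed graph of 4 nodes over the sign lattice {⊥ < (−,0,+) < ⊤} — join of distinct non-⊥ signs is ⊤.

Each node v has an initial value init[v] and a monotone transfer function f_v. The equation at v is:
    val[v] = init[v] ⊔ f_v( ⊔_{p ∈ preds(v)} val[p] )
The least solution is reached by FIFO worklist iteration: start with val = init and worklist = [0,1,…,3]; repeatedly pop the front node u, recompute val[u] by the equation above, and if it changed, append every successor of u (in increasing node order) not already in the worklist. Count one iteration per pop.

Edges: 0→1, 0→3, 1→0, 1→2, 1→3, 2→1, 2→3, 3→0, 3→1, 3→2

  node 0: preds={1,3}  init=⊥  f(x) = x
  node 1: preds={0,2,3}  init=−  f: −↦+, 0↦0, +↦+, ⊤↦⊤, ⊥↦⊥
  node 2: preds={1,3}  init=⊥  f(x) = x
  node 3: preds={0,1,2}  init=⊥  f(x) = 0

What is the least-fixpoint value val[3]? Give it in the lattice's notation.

Trace (8 dequeues):
  [1] u=0 | in − | out − | prev ⊥ | push {}
  [2] u=1 | in − | out ⊤ | prev − | push {0}
  [3] u=2 | in ⊤ | out ⊤ | prev ⊥ | push {1}
  [4] u=3 | in ⊤ | out 0 | prev ⊥ | push {2}
  [5] u=0 | in ⊤ | out ⊤ | prev − | push {3}
  [6] u=1 | in ⊤ | out ⊤ | ==
  [7] u=2 | in ⊤ | out ⊤ | ==
  [8] u=3 | in ⊤ | out 0 | ==

Converged values:
  [0] ⊤
  [1] ⊤
  [2] ⊤
  [3] 0

0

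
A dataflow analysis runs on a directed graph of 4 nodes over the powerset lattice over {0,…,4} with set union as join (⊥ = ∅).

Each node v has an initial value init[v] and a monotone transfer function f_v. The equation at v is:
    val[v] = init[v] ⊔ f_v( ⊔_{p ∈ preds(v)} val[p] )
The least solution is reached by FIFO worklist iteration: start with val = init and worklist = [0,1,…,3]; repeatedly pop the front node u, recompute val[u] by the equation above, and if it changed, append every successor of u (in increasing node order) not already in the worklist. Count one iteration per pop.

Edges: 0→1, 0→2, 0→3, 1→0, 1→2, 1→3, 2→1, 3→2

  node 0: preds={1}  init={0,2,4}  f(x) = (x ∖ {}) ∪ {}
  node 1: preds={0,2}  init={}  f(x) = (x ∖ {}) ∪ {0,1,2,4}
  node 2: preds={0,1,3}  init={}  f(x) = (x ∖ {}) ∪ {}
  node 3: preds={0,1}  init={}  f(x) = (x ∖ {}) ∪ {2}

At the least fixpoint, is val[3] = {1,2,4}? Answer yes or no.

Worklist (8 pops):
  #1 pop 0: in={} → {0,2,4} (no change)
  #2 pop 1: in={0,2,4} → {0,1,2,4} (was {}); enqueue [0]
  #3 pop 2: in={0,1,2,4} → {0,1,2,4} (was {}); enqueue [1]
  #4 pop 3: in={0,1,2,4} → {0,1,2,4} (was {}); enqueue [2]
  #5 pop 0: in={0,1,2,4} → {0,1,2,4} (was {0,2,4}); enqueue [3]
  #6 pop 1: in={0,1,2,4} → {0,1,2,4} (no change)
  #7 pop 2: in={0,1,2,4} → {0,1,2,4} (no change)
  #8 pop 3: in={0,1,2,4} → {0,1,2,4} (no change)

Fixpoint:
  val[0] = {0,1,2,4}
  val[1] = {0,1,2,4}
  val[2] = {0,1,2,4}
  val[3] = {0,1,2,4}

no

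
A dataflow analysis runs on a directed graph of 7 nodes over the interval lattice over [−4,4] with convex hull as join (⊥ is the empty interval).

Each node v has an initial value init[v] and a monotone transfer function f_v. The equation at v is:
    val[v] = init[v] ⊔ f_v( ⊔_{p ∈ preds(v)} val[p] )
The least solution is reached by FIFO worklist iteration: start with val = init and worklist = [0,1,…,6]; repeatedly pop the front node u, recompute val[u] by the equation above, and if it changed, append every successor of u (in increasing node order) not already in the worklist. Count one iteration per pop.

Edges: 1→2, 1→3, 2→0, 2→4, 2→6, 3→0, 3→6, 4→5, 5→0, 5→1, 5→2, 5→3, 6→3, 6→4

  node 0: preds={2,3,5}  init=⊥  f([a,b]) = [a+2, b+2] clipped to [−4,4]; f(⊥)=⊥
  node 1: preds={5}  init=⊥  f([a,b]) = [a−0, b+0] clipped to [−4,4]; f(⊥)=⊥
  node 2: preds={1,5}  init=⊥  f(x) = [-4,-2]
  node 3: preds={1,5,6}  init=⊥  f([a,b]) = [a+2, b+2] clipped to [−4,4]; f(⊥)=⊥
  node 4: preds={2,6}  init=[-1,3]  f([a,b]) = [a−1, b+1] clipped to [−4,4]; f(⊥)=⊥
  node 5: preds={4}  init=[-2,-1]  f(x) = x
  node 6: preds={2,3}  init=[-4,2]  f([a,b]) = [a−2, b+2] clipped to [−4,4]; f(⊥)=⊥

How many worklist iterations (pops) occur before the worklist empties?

17

Trace (17 dequeues):
  [1] u=0 | in [-2,-1] | out [0,1] | prev ⊥ | push {}
  [2] u=1 | in [-2,-1] | out [-2,-1] | prev ⊥ | push {}
  [3] u=2 | in [-2,-1] | out [-4,-2] | prev ⊥ | push {0}
  [4] u=3 | in [-4,2] | out [-2,4] | prev ⊥ | push {}
  [5] u=4 | in [-4,2] | out [-4,3] | prev [-1,3] | push {}
  [6] u=5 | in [-4,3] | out [-4,3] | prev [-2,-1] | push {1,2,3}
  [7] u=6 | in [-4,4] | out [-4,4] | prev [-4,2] | push {4}
  [8] u=0 | in [-4,4] | out [-2,4] | prev [0,1] | push {}
  [9] u=1 | in [-4,3] | out [-4,3] | prev [-2,-1] | push {}
  [10] u=2 | in [-4,3] | out [-4,-2] | ==
  [11] u=3 | in [-4,4] | out [-2,4] | ==
  [12] u=4 | in [-4,4] | out [-4,4] | prev [-4,3] | push {5}
  [13] u=5 | in [-4,4] | out [-4,4] | prev [-4,3] | push {0,1,2,3}
  [14] u=0 | in [-4,4] | out [-2,4] | ==
  [15] u=1 | in [-4,4] | out [-4,4] | prev [-4,3] | push {}
  [16] u=2 | in [-4,4] | out [-4,-2] | ==
  [17] u=3 | in [-4,4] | out [-2,4] | ==

Converged values:
  [0] [-2,4]
  [1] [-4,4]
  [2] [-4,-2]
  [3] [-2,4]
  [4] [-4,4]
  [5] [-4,4]
  [6] [-4,4]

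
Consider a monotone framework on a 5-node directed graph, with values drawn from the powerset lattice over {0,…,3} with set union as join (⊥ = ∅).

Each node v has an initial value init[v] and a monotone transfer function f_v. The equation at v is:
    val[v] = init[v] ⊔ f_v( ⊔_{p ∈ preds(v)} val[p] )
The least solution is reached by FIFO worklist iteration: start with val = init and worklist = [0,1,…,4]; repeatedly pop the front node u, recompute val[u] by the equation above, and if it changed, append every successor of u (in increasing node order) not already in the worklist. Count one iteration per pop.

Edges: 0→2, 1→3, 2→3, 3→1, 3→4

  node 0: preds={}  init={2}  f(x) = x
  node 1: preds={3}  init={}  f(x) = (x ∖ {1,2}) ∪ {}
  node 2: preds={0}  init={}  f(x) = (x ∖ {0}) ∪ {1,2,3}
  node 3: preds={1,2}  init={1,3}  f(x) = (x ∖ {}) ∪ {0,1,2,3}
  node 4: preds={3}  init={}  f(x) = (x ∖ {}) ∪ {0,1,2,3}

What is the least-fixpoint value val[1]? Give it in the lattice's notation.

{0,3}

Trace (7 dequeues):
  [1] u=0 | in {} | out {2} | ==
  [2] u=1 | in {1,3} | out {3} | prev {} | push {}
  [3] u=2 | in {2} | out {1,2,3} | prev {} | push {}
  [4] u=3 | in {1,2,3} | out {0,1,2,3} | prev {1,3} | push {1}
  [5] u=4 | in {0,1,2,3} | out {0,1,2,3} | prev {} | push {}
  [6] u=1 | in {0,1,2,3} | out {0,3} | prev {3} | push {3}
  [7] u=3 | in {0,1,2,3} | out {0,1,2,3} | ==

Converged values:
  [0] {2}
  [1] {0,3}
  [2] {1,2,3}
  [3] {0,1,2,3}
  [4] {0,1,2,3}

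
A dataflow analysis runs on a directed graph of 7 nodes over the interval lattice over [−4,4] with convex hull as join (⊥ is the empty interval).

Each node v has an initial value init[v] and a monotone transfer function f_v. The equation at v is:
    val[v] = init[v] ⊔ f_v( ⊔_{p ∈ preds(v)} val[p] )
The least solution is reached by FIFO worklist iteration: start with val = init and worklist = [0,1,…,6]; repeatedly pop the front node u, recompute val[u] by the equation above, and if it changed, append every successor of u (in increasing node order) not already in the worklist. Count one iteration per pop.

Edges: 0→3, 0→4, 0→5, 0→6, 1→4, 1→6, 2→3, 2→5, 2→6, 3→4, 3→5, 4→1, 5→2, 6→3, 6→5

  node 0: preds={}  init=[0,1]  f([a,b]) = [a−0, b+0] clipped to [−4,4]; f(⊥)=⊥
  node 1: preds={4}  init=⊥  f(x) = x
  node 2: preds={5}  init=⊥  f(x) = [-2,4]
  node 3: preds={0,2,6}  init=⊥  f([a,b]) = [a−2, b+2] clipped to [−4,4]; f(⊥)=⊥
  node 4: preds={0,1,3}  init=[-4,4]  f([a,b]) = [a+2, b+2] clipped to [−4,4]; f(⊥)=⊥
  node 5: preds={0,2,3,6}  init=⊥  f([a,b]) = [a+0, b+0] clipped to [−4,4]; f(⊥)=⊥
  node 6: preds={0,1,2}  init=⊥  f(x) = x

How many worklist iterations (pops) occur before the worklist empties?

10

Worklist (10 pops):
  #1 pop 0: in=⊥ → [0,1] (no change)
  #2 pop 1: in=[-4,4] → [-4,4] (was ⊥); enqueue []
  #3 pop 2: in=⊥ → [-2,4] (was ⊥); enqueue []
  #4 pop 3: in=[-2,4] → [-4,4] (was ⊥); enqueue []
  #5 pop 4: in=[-4,4] → [-4,4] (no change)
  #6 pop 5: in=[-4,4] → [-4,4] (was ⊥); enqueue [2]
  #7 pop 6: in=[-4,4] → [-4,4] (was ⊥); enqueue [3,5]
  #8 pop 2: in=[-4,4] → [-2,4] (no change)
  #9 pop 3: in=[-4,4] → [-4,4] (no change)
  #10 pop 5: in=[-4,4] → [-4,4] (no change)

Fixpoint:
  val[0] = [0,1]
  val[1] = [-4,4]
  val[2] = [-2,4]
  val[3] = [-4,4]
  val[4] = [-4,4]
  val[5] = [-4,4]
  val[6] = [-4,4]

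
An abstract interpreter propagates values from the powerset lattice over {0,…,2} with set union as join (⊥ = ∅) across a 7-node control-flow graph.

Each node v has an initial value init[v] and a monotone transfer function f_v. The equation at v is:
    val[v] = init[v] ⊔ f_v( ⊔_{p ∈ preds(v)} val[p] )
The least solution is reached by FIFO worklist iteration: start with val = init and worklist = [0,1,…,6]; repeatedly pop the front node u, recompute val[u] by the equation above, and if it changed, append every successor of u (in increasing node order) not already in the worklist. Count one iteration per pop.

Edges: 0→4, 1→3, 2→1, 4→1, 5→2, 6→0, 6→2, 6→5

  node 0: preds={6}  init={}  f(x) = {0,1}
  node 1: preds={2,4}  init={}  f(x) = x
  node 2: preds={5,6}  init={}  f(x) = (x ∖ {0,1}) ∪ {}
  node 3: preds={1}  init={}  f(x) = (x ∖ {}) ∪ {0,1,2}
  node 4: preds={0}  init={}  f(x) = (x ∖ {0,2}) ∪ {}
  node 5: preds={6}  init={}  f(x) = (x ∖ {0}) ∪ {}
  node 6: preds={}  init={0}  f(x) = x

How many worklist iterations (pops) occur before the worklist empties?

Worklist (9 pops):
  #1 pop 0: in={0} → {0,1} (was {}); enqueue []
  #2 pop 1: in={} → {} (no change)
  #3 pop 2: in={0} → {} (no change)
  #4 pop 3: in={} → {0,1,2} (was {}); enqueue []
  #5 pop 4: in={0,1} → {1} (was {}); enqueue [1]
  #6 pop 5: in={0} → {} (no change)
  #7 pop 6: in={} → {0} (no change)
  #8 pop 1: in={1} → {1} (was {}); enqueue [3]
  #9 pop 3: in={1} → {0,1,2} (no change)

Fixpoint:
  val[0] = {0,1}
  val[1] = {1}
  val[2] = {}
  val[3] = {0,1,2}
  val[4] = {1}
  val[5] = {}
  val[6] = {0}

9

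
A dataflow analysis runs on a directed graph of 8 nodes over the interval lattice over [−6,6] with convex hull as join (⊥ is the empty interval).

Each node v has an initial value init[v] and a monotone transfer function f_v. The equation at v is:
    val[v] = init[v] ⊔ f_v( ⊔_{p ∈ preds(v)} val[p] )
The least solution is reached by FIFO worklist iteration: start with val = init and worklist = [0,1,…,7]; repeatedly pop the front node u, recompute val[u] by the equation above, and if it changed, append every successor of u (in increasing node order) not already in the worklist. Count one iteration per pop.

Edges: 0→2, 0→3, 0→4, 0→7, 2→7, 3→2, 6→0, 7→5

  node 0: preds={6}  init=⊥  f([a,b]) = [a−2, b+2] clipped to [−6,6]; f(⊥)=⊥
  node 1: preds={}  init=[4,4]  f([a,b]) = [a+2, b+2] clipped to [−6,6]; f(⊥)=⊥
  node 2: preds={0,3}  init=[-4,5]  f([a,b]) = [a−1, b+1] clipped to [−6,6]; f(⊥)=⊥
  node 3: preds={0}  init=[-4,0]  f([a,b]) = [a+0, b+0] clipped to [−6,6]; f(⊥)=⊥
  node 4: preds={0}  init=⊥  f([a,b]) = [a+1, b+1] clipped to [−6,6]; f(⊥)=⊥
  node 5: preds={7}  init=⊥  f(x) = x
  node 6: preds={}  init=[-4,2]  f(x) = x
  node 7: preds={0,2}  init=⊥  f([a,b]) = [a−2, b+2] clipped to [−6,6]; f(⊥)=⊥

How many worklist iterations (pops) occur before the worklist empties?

10

Trace (10 dequeues):
  [1] u=0 | in [-4,2] | out [-6,4] | prev ⊥ | push {}
  [2] u=1 | in ⊥ | out [4,4] | ==
  [3] u=2 | in [-6,4] | out [-6,5] | prev [-4,5] | push {}
  [4] u=3 | in [-6,4] | out [-6,4] | prev [-4,0] | push {2}
  [5] u=4 | in [-6,4] | out [-5,5] | prev ⊥ | push {}
  [6] u=5 | in ⊥ | out ⊥ | ==
  [7] u=6 | in ⊥ | out [-4,2] | ==
  [8] u=7 | in [-6,5] | out [-6,6] | prev ⊥ | push {5}
  [9] u=2 | in [-6,4] | out [-6,5] | ==
  [10] u=5 | in [-6,6] | out [-6,6] | prev ⊥ | push {}

Converged values:
  [0] [-6,4]
  [1] [4,4]
  [2] [-6,5]
  [3] [-6,4]
  [4] [-5,5]
  [5] [-6,6]
  [6] [-4,2]
  [7] [-6,6]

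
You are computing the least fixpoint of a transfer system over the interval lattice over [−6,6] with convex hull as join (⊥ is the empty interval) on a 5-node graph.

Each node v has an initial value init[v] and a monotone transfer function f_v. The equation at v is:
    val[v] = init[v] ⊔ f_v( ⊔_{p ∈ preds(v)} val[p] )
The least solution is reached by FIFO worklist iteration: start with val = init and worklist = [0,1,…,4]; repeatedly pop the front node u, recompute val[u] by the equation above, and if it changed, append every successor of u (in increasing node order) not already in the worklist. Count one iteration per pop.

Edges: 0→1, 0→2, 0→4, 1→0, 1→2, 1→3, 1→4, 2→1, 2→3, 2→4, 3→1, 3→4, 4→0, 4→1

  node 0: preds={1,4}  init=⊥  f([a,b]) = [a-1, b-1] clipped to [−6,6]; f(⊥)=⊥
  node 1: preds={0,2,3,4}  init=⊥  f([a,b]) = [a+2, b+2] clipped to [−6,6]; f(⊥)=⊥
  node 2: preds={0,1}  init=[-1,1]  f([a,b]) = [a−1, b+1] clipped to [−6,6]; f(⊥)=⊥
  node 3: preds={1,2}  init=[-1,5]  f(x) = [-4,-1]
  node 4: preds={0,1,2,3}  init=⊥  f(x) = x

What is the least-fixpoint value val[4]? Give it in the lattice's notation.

Worklist (16 pops):
  #1 pop 0: in=⊥ → ⊥ (no change)
  #2 pop 1: in=[-1,5] → [1,6] (was ⊥); enqueue [0]
  #3 pop 2: in=[1,6] → [-1,6] (was [-1,1]); enqueue [1]
  #4 pop 3: in=[-1,6] → [-4,5] (was [-1,5]); enqueue []
  #5 pop 4: in=[-4,6] → [-4,6] (was ⊥); enqueue []
  #6 pop 0: in=[-4,6] → [-5,5] (was ⊥); enqueue [2,4]
  #7 pop 1: in=[-5,6] → [-3,6] (was [1,6]); enqueue [0,3]
  #8 pop 2: in=[-5,6] → [-6,6] (was [-1,6]); enqueue [1]
  #9 pop 4: in=[-6,6] → [-6,6] (was [-4,6]); enqueue []
  #10 pop 0: in=[-6,6] → [-6,5] (was [-5,5]); enqueue [2,4]
  #11 pop 3: in=[-6,6] → [-4,5] (no change)
  #12 pop 1: in=[-6,6] → [-4,6] (was [-3,6]); enqueue [0,3]
  #13 pop 2: in=[-6,6] → [-6,6] (no change)
  #14 pop 4: in=[-6,6] → [-6,6] (no change)
  #15 pop 0: in=[-6,6] → [-6,5] (no change)
  #16 pop 3: in=[-6,6] → [-4,5] (no change)

Fixpoint:
  val[0] = [-6,5]
  val[1] = [-4,6]
  val[2] = [-6,6]
  val[3] = [-4,5]
  val[4] = [-6,6]

[-6,6]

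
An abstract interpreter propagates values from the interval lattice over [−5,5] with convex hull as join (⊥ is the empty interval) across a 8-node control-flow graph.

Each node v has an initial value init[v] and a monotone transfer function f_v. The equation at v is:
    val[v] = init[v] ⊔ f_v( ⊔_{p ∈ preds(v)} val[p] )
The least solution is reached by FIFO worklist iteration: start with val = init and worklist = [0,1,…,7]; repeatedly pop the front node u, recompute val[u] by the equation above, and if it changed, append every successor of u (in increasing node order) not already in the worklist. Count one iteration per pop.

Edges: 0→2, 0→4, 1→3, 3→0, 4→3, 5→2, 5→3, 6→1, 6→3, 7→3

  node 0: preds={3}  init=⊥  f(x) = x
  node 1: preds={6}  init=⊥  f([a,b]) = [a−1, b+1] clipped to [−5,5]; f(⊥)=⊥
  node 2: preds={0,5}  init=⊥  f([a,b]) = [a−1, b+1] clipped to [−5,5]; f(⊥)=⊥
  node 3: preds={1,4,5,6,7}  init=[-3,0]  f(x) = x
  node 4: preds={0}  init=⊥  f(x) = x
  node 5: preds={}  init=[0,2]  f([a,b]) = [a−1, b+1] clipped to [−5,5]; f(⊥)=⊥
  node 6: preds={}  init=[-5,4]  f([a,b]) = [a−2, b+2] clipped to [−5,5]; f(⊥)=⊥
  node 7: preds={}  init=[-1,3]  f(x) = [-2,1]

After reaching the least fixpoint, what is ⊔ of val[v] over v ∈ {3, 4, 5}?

[-5,5]

Iteration log — 13 steps:
  step 1. node 0  ⊔preds=[-3,0]  new=[-3,0]  old=⊥  +wl: 
  step 2. node 1  ⊔preds=[-5,4]  new=[-5,5]  old=⊥  +wl: 
  step 3. node 2  ⊔preds=[-3,2]  new=[-4,3]  old=⊥  +wl: 
  step 4. node 3  ⊔preds=[-5,5]  new=[-5,5]  old=[-3,0]  +wl: 0
  step 5. node 4  ⊔preds=[-3,0]  new=[-3,0]  old=⊥  +wl: 3
  step 6. node 5  ⊔preds=⊥  new=[0,2]  stable
  step 7. node 6  ⊔preds=⊥  new=[-5,4]  stable
  step 8. node 7  ⊔preds=⊥  new=[-2,3]  old=[-1,3]  +wl: 
  step 9. node 0  ⊔preds=[-5,5]  new=[-5,5]  old=[-3,0]  +wl: 2,4
  step 10. node 3  ⊔preds=[-5,5]  new=[-5,5]  stable
  step 11. node 2  ⊔preds=[-5,5]  new=[-5,5]  old=[-4,3]  +wl: 
  step 12. node 4  ⊔preds=[-5,5]  new=[-5,5]  old=[-3,0]  +wl: 3
  step 13. node 3  ⊔preds=[-5,5]  new=[-5,5]  stable

Least fixpoint reached:
  node 0: [-5,5]
  node 1: [-5,5]
  node 2: [-5,5]
  node 3: [-5,5]
  node 4: [-5,5]
  node 5: [0,2]
  node 6: [-5,4]
  node 7: [-2,3]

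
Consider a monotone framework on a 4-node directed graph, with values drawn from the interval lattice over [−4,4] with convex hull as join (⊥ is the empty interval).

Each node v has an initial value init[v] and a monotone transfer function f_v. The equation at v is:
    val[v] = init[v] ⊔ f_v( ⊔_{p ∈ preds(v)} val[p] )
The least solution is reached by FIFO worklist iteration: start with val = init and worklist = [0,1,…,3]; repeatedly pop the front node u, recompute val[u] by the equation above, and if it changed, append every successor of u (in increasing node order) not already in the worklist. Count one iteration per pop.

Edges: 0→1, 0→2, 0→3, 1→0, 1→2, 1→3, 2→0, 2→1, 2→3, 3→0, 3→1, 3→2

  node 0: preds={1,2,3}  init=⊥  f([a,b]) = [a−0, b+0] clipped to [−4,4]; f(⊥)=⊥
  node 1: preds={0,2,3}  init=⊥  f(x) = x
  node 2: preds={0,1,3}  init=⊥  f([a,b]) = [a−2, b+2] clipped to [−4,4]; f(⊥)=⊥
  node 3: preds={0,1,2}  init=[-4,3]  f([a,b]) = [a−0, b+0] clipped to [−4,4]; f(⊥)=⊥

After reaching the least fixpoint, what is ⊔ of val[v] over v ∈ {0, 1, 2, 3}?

Iteration log — 9 steps:
  step 1. node 0  ⊔preds=[-4,3]  new=[-4,3]  old=⊥  +wl: 
  step 2. node 1  ⊔preds=[-4,3]  new=[-4,3]  old=⊥  +wl: 0
  step 3. node 2  ⊔preds=[-4,3]  new=[-4,4]  old=⊥  +wl: 1
  step 4. node 3  ⊔preds=[-4,4]  new=[-4,4]  old=[-4,3]  +wl: 2
  step 5. node 0  ⊔preds=[-4,4]  new=[-4,4]  old=[-4,3]  +wl: 3
  step 6. node 1  ⊔preds=[-4,4]  new=[-4,4]  old=[-4,3]  +wl: 0
  step 7. node 2  ⊔preds=[-4,4]  new=[-4,4]  stable
  step 8. node 3  ⊔preds=[-4,4]  new=[-4,4]  stable
  step 9. node 0  ⊔preds=[-4,4]  new=[-4,4]  stable

Least fixpoint reached:
  node 0: [-4,4]
  node 1: [-4,4]
  node 2: [-4,4]
  node 3: [-4,4]

[-4,4]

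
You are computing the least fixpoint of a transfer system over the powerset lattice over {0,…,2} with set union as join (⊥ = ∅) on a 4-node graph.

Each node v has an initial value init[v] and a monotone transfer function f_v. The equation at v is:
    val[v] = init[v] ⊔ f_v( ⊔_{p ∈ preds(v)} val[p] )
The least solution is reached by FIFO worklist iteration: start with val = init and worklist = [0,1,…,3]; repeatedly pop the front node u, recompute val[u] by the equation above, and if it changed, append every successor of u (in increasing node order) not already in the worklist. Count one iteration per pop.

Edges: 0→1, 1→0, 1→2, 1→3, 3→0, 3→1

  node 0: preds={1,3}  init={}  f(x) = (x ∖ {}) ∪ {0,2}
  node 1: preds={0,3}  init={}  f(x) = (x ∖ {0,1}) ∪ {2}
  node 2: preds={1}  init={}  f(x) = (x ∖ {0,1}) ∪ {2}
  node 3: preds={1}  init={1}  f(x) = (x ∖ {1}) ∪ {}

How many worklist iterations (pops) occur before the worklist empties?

6

Worklist (6 pops):
  #1 pop 0: in={1} → {0,1,2} (was {}); enqueue []
  #2 pop 1: in={0,1,2} → {2} (was {}); enqueue [0]
  #3 pop 2: in={2} → {2} (was {}); enqueue []
  #4 pop 3: in={2} → {1,2} (was {1}); enqueue [1]
  #5 pop 0: in={1,2} → {0,1,2} (no change)
  #6 pop 1: in={0,1,2} → {2} (no change)

Fixpoint:
  val[0] = {0,1,2}
  val[1] = {2}
  val[2] = {2}
  val[3] = {1,2}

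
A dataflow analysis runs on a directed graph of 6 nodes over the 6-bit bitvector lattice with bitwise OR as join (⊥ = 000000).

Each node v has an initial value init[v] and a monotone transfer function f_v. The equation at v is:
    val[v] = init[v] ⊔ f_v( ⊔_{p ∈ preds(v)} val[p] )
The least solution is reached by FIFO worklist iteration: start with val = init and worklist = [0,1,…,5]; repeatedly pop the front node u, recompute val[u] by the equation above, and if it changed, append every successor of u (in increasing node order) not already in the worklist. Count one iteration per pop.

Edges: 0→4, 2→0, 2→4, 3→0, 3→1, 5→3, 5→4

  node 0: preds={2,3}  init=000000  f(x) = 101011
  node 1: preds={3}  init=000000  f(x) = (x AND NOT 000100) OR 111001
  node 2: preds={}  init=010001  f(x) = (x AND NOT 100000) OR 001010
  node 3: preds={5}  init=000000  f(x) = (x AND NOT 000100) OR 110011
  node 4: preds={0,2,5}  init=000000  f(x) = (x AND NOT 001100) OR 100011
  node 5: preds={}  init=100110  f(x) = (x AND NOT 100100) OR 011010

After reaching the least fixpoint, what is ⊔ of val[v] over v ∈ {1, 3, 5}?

111111

Worklist (12 pops):
  #1 pop 0: in=010001 → 101011 (was 000000); enqueue []
  #2 pop 1: in=000000 → 111001 (was 000000); enqueue []
  #3 pop 2: in=000000 → 011011 (was 010001); enqueue [0]
  #4 pop 3: in=100110 → 110011 (was 000000); enqueue [1]
  #5 pop 4: in=111111 → 110011 (was 000000); enqueue []
  #6 pop 5: in=000000 → 111110 (was 100110); enqueue [3,4]
  #7 pop 0: in=111011 → 101011 (no change)
  #8 pop 1: in=110011 → 111011 (was 111001); enqueue []
  #9 pop 3: in=111110 → 111011 (was 110011); enqueue [0,1]
  #10 pop 4: in=111111 → 110011 (no change)
  #11 pop 0: in=111011 → 101011 (no change)
  #12 pop 1: in=111011 → 111011 (no change)

Fixpoint:
  val[0] = 101011
  val[1] = 111011
  val[2] = 011011
  val[3] = 111011
  val[4] = 110011
  val[5] = 111110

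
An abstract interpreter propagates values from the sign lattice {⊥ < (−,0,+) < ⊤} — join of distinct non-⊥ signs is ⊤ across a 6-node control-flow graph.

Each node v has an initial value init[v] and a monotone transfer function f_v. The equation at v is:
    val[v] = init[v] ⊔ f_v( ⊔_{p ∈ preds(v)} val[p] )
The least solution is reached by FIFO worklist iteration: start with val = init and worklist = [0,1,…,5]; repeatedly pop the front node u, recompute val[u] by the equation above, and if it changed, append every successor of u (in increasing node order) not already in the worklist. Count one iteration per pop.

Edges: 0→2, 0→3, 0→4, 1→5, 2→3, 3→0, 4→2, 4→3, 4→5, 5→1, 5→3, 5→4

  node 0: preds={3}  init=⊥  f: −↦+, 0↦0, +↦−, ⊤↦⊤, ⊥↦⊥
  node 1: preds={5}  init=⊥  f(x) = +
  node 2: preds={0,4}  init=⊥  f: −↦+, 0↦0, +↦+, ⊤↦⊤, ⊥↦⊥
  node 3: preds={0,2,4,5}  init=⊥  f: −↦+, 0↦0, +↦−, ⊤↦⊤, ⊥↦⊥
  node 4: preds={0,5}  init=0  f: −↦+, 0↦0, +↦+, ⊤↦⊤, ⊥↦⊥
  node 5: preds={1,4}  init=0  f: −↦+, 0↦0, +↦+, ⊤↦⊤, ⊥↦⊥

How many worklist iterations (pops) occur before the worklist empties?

16

Iteration log — 16 steps:
  step 1. node 0  ⊔preds=⊥  new=⊥  stable
  step 2. node 1  ⊔preds=0  new=+  old=⊥  +wl: 
  step 3. node 2  ⊔preds=0  new=0  old=⊥  +wl: 
  step 4. node 3  ⊔preds=0  new=0  old=⊥  +wl: 0
  step 5. node 4  ⊔preds=0  new=0  stable
  step 6. node 5  ⊔preds=⊤  new=⊤  old=0  +wl: 1,3,4
  step 7. node 0  ⊔preds=0  new=0  old=⊥  +wl: 2
  step 8. node 1  ⊔preds=⊤  new=+  stable
  step 9. node 3  ⊔preds=⊤  new=⊤  old=0  +wl: 0
  step 10. node 4  ⊔preds=⊤  new=⊤  old=0  +wl: 3,5
  step 11. node 2  ⊔preds=⊤  new=⊤  old=0  +wl: 
  step 12. node 0  ⊔preds=⊤  new=⊤  old=0  +wl: 2,4
  step 13. node 3  ⊔preds=⊤  new=⊤  stable
  step 14. node 5  ⊔preds=⊤  new=⊤  stable
  step 15. node 2  ⊔preds=⊤  new=⊤  stable
  step 16. node 4  ⊔preds=⊤  new=⊤  stable

Least fixpoint reached:
  node 0: ⊤
  node 1: +
  node 2: ⊤
  node 3: ⊤
  node 4: ⊤
  node 5: ⊤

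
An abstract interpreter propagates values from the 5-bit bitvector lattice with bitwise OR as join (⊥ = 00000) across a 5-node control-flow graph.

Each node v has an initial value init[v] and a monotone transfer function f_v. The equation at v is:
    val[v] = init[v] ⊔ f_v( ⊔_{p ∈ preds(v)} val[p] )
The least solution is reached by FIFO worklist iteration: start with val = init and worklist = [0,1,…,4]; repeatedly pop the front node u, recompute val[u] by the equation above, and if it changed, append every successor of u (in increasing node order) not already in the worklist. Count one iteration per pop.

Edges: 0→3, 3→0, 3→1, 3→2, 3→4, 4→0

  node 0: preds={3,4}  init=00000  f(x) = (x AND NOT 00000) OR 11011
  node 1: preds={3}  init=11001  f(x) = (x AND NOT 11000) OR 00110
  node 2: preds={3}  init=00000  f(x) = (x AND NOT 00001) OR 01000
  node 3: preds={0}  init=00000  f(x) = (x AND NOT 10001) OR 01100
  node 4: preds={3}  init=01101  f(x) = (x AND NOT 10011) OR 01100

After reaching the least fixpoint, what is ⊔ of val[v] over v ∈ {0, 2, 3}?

11111

Worklist (8 pops):
  #1 pop 0: in=01101 → 11111 (was 00000); enqueue []
  #2 pop 1: in=00000 → 11111 (was 11001); enqueue []
  #3 pop 2: in=00000 → 01000 (was 00000); enqueue []
  #4 pop 3: in=11111 → 01110 (was 00000); enqueue [0,1,2]
  #5 pop 4: in=01110 → 01101 (no change)
  #6 pop 0: in=01111 → 11111 (no change)
  #7 pop 1: in=01110 → 11111 (no change)
  #8 pop 2: in=01110 → 01110 (was 01000); enqueue []

Fixpoint:
  val[0] = 11111
  val[1] = 11111
  val[2] = 01110
  val[3] = 01110
  val[4] = 01101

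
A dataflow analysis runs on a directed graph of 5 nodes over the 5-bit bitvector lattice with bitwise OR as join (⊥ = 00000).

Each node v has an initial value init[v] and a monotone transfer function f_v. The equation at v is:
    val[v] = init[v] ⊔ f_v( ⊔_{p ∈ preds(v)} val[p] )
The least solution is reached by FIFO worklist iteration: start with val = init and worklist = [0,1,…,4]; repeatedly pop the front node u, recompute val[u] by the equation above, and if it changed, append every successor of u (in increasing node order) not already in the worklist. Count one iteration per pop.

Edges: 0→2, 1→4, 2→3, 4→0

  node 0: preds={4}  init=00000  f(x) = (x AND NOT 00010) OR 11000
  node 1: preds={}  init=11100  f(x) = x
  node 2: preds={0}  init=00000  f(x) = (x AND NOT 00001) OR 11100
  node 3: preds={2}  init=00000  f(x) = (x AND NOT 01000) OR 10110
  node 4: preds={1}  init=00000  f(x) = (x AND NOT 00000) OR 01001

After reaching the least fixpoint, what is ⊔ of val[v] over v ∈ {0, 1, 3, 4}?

11111

Iteration log — 7 steps:
  step 1. node 0  ⊔preds=00000  new=11000  old=00000  +wl: 
  step 2. node 1  ⊔preds=00000  new=11100  stable
  step 3. node 2  ⊔preds=11000  new=11100  old=00000  +wl: 
  step 4. node 3  ⊔preds=11100  new=10110  old=00000  +wl: 
  step 5. node 4  ⊔preds=11100  new=11101  old=00000  +wl: 0
  step 6. node 0  ⊔preds=11101  new=11101  old=11000  +wl: 2
  step 7. node 2  ⊔preds=11101  new=11100  stable

Least fixpoint reached:
  node 0: 11101
  node 1: 11100
  node 2: 11100
  node 3: 10110
  node 4: 11101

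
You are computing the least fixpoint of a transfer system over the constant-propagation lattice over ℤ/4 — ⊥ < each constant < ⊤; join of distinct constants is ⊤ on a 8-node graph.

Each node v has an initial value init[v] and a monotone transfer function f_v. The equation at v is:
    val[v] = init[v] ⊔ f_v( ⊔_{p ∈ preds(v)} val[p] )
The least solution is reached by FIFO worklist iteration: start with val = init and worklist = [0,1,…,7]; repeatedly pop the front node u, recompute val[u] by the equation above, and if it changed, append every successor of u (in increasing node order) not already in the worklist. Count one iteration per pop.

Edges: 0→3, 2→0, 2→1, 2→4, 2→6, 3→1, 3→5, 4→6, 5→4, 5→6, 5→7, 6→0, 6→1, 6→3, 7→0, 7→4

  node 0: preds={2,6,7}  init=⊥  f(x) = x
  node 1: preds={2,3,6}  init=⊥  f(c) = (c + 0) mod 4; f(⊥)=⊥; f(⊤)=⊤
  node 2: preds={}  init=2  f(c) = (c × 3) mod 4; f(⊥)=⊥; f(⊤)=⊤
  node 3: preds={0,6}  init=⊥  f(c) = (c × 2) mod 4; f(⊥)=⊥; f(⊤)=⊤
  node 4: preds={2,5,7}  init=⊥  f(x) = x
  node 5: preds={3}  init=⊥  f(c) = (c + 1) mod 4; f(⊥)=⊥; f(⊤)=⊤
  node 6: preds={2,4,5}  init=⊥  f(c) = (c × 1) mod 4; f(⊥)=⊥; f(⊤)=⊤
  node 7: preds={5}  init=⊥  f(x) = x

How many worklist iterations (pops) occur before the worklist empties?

20

Trace (20 dequeues):
  [1] u=0 | in 2 | out 2 | prev ⊥ | push {}
  [2] u=1 | in 2 | out 2 | prev ⊥ | push {}
  [3] u=2 | in ⊥ | out 2 | ==
  [4] u=3 | in 2 | out 0 | prev ⊥ | push {1}
  [5] u=4 | in 2 | out 2 | prev ⊥ | push {}
  [6] u=5 | in 0 | out 1 | prev ⊥ | push {4}
  [7] u=6 | in ⊤ | out ⊤ | prev ⊥ | push {0,3}
  [8] u=7 | in 1 | out 1 | prev ⊥ | push {}
  [9] u=1 | in ⊤ | out ⊤ | prev 2 | push {}
  [10] u=4 | in ⊤ | out ⊤ | prev 2 | push {6}
  [11] u=0 | in ⊤ | out ⊤ | prev 2 | push {}
  [12] u=3 | in ⊤ | out ⊤ | prev 0 | push {1,5}
  [13] u=6 | in ⊤ | out ⊤ | ==
  [14] u=1 | in ⊤ | out ⊤ | ==
  [15] u=5 | in ⊤ | out ⊤ | prev 1 | push {4,6,7}
  [16] u=4 | in ⊤ | out ⊤ | ==
  [17] u=6 | in ⊤ | out ⊤ | ==
  [18] u=7 | in ⊤ | out ⊤ | prev 1 | push {0,4}
  [19] u=0 | in ⊤ | out ⊤ | ==
  [20] u=4 | in ⊤ | out ⊤ | ==

Converged values:
  [0] ⊤
  [1] ⊤
  [2] 2
  [3] ⊤
  [4] ⊤
  [5] ⊤
  [6] ⊤
  [7] ⊤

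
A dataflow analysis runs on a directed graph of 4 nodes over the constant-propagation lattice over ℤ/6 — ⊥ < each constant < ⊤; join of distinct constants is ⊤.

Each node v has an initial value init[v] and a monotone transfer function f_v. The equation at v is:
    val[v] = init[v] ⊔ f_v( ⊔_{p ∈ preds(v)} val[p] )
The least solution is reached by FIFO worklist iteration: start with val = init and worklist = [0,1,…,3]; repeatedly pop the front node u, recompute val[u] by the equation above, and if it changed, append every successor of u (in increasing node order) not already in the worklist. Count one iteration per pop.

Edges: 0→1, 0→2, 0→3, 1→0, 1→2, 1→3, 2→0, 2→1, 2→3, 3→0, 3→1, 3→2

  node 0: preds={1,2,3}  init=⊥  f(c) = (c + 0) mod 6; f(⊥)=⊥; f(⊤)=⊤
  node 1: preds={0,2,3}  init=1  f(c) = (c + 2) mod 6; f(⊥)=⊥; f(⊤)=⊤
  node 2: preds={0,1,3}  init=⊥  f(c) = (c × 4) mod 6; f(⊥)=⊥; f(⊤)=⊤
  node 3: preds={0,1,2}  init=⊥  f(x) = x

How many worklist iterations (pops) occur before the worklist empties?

Worklist (8 pops):
  #1 pop 0: in=1 → 1 (was ⊥); enqueue []
  #2 pop 1: in=1 → ⊤ (was 1); enqueue [0]
  #3 pop 2: in=⊤ → ⊤ (was ⊥); enqueue [1]
  #4 pop 3: in=⊤ → ⊤ (was ⊥); enqueue [2]
  #5 pop 0: in=⊤ → ⊤ (was 1); enqueue [3]
  #6 pop 1: in=⊤ → ⊤ (no change)
  #7 pop 2: in=⊤ → ⊤ (no change)
  #8 pop 3: in=⊤ → ⊤ (no change)

Fixpoint:
  val[0] = ⊤
  val[1] = ⊤
  val[2] = ⊤
  val[3] = ⊤

8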